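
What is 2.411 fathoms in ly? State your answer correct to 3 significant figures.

1 fathom = 1.93304e-16 light-years.
So 2.411 × 1.93304e-16 ≈ 4.66e-16 ly.

4.66e-16 light-years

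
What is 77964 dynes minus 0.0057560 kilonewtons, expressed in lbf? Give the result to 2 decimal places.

-1.12 lbf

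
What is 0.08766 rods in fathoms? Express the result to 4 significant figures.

0.2411 fathoms

1 rod = 2.75000 fathom.
So 0.08766 × 2.75000 ≈ 0.2411 fathom.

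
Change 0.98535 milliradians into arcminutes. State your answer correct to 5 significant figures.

1 mrad = 3.43775 arcmin.
0.98535 × 3.43775 ≈ 3.3874 arcmin.

3.3874 arcmin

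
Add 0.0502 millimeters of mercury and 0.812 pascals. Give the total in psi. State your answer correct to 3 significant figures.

0.00109 psi

0.0502 mmHg = 0.000970706 psi and 0.812 Pa = 0.000117771 psi.
0.000970706 + 0.000117771 ≈ 0.00109 psi.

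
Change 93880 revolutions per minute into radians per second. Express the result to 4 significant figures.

1 rpm = 0.104720 radians per second.
Thus 93880 × 0.104720 ≈ 9831 rad/s.

9831 rad/s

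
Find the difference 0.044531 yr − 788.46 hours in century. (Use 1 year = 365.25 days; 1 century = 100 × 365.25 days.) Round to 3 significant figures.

-0.000454 century

0.044531 yr = 0.000445310 century and 788.46 h = 0.000899452 century.
0.000445310 − 0.000899452 ≈ -0.000454 century.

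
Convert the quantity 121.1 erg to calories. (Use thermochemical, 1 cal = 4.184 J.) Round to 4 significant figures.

2.894 × 10^-6 cal

1 erg = 2.39006 × 10^-8 cal.
Thus 121.1 × 2.39006 × 10^-8 ≈ 2.894 × 10^-6 cal.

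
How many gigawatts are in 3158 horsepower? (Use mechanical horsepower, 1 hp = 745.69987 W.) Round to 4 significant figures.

0.002355 GW

1 horsepower = 7.45700 × 10^-7 GW.
3158 × 7.45700 × 10^-7 ≈ 0.002355 GW.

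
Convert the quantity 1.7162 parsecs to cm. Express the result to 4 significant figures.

5.296 × 10^18 cm

1 parsec = 3.08568 × 10^18 cm.
Thus 1.7162 × 3.08568 × 10^18 ≈ 5.296 × 10^18 cm.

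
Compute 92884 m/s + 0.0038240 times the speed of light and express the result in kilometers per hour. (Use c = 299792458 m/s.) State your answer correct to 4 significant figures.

4.461 × 10^6 kilometers per hour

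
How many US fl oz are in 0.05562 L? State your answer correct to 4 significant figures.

1 liter = 33.8140 US fluid ounces.
So 0.05562 × 33.8140 ≈ 1.881 US fl oz.

1.881 US fl oz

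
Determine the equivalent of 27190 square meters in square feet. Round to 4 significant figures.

1 square meter = 10.7639 ft².
Thus 27190 × 10.7639 ≈ 292700 ft².

292700 ft²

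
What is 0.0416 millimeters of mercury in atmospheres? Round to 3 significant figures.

5.47e-5 atm

1 millimeter of mercury = 0.00131579 atmospheres.
So 0.0416 × 0.00131579 ≈ 5.47e-5 atm.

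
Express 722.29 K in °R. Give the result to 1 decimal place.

°R = K × 9/5.
Applying the formula gives 1300.1 °R.

1300.1 °R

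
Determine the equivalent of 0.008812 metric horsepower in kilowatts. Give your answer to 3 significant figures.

0.00648 kilowatts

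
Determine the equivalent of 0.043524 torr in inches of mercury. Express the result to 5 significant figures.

1 torr = 0.0393701 inHg.
Then 0.043524 × 0.0393701 ≈ 0.0017135 inHg.

0.0017135 inHg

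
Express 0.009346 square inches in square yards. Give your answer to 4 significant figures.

1 square inch = 0.000771605 yd².
So 0.009346 × 0.000771605 ≈ 7.211 × 10^-6 yd².

7.211 × 10^-6 square yards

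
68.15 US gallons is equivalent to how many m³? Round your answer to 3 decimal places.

0.258 cubic meters

1 US gallon = 0.00378541 m³.
Thus 68.15 × 0.00378541 ≈ 0.258 m³.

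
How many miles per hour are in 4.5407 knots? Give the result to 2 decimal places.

5.23 mph

1 kn = 1.15078 mph.
Thus 4.5407 × 1.15078 ≈ 5.23 mph.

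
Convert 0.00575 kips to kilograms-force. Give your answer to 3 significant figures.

1 kip = 453.592 kilograms-force.
Thus 0.00575 × 453.592 ≈ 2.61 kgf.

2.61 kilograms-force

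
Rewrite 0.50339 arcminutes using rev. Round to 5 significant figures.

1 arcminute = 4.62963 × 10^-5 rev.
Then 0.50339 × 4.62963 × 10^-5 ≈ 2.3305 × 10^-5 rev.

2.3305 × 10^-5 revolutions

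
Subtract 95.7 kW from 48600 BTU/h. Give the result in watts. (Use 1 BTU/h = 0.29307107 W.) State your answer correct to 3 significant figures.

48600 BTU/h = 14243.3 W and 95.7 kW = 95700.0 W.
14243.3 − 95700.0 ≈ -81500 W.

-81500 watts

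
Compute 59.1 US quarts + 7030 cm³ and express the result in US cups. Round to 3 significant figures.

266 US cup

59.1 US qt = 236.400 US cup and 7030 cm³ = 29.7141 US cup.
236.400 + 29.7141 ≈ 266 US cup.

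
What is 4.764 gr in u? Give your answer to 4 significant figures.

1 grain = 3.90228 × 10^22 u.
Thus 4.764 × 3.90228 × 10^22 ≈ 1.859 × 10^23 u.

1.859 × 10^23 u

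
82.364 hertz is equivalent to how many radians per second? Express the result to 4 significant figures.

517.5 radians per second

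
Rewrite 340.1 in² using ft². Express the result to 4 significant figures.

1 square inch = 0.00694444 square feet.
Then 340.1 × 0.00694444 ≈ 2.362 ft².

2.362 square feet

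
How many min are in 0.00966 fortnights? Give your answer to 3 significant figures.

195 min

1 fortnight = 20160.0 minutes.
0.00966 × 20160.0 ≈ 195 min.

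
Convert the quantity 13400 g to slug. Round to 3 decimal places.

0.918 slug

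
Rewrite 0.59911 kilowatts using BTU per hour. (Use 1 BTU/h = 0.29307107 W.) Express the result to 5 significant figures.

2044.2 BTU/h

1 kilowatt = 3412.14 BTU per hour.
Then 0.59911 × 3412.14 ≈ 2044.2 BTU/h.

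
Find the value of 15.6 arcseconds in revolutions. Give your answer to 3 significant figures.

1.20 × 10^-5 rev

1 arcsec = 7.71605 × 10^-7 rev.
Then 15.6 × 7.71605 × 10^-7 ≈ 1.20 × 10^-5 rev.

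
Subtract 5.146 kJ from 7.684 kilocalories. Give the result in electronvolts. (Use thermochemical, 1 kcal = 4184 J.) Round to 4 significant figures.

1.685e+23 eV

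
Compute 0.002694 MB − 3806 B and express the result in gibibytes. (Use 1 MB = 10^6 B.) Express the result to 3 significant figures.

0.002694 MB = 2.50898e-6 GiB and 3806 B = 3.54461e-6 GiB.
2.50898e-6 − 3.54461e-6 ≈ -1.04e-6 GiB.

-1.04e-6 gibibytes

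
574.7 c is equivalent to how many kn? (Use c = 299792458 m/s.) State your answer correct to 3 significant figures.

1 c = 5.82750 × 10^8 knots.
Thus 574.7 × 5.82750 × 10^8 ≈ 3.35 × 10^11 kn.

3.35 × 10^11 knots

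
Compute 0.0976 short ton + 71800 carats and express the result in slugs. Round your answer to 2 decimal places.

0.0976 short ton = 6.06700 slug and 71800 ct = 0.983973 slug.
6.06700 + 0.983973 ≈ 7.05 slug.

7.05 slugs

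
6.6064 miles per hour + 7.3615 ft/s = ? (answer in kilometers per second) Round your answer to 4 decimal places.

6.6064 mph = 0.00295333 km/s and 7.3615 ft/s = 0.00224379 km/s.
0.00295333 + 0.00224379 ≈ 0.0052 km/s.

0.0052 km/s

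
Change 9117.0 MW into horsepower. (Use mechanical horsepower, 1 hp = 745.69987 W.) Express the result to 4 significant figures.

1.223 × 10^7 hp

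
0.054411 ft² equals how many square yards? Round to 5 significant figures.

0.0060457 yd²

1 ft² = 0.111111 square yards.
Then 0.054411 × 0.111111 ≈ 0.0060457 yd².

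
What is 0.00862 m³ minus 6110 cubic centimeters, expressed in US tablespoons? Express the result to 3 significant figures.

170 US tablespoons

0.00862 m³ = 582.954 US tbsp and 6110 cm³ = 413.207 US tbsp.
582.954 − 413.207 ≈ 170 US tbsp.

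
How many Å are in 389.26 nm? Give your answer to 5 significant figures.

3892.6 Å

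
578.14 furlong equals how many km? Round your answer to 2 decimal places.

1 furlong = 0.201168 km.
Then 578.14 × 0.201168 ≈ 116.30 km.

116.30 kilometers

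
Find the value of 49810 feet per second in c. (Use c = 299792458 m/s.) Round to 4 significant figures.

1 foot per second = 1.01670 × 10^-9 times the speed of light.
Then 49810 × 1.01670 × 10^-9 ≈ 5.064 × 10^-5 c.

5.064 × 10^-5 c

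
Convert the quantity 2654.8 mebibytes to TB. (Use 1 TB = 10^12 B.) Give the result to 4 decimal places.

0.0028 terabytes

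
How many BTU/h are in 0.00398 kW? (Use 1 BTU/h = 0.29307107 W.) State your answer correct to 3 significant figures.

13.6 BTU/h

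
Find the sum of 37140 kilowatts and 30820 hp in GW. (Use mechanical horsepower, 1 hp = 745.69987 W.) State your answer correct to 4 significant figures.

0.06012 gigawatts

37140 kW = 0.0371400 GW and 30820 hp = 0.0229825 GW.
0.0371400 + 0.0229825 ≈ 0.06012 GW.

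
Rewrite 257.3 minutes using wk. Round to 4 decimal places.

0.0255 wk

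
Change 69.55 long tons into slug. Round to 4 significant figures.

4842 slugs

1 long ton = 69.6213 slugs.
So 69.55 × 69.6213 ≈ 4842 slug.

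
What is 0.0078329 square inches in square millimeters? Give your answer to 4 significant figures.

5.053 square millimeters

1 square inch = 645.160 square millimeters.
Then 0.0078329 × 645.160 ≈ 5.053 mm².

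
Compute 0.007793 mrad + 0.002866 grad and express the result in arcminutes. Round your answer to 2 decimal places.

0.18 arcmin

0.007793 mrad = 0.0267904 arcmin and 0.002866 grad = 0.154764 arcmin.
0.0267904 + 0.154764 ≈ 0.18 arcmin.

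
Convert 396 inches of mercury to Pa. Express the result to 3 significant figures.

1.34 × 10^6 pascals

1 inch of mercury = 3386.39 pascals.
Thus 396 × 3386.39 ≈ 1.34 × 10^6 Pa.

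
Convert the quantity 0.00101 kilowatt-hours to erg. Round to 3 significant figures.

1 kilowatt-hour = 3.60000 × 10^13 erg.
Thus 0.00101 × 3.60000 × 10^13 ≈ 3.64 × 10^10 erg.

3.64 × 10^10 ergs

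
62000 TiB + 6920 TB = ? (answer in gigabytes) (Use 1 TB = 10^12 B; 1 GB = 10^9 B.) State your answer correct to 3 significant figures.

7.51e+7 GB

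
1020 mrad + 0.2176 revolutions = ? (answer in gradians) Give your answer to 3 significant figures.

1020 mrad = 64.9352 grad and 0.2176 rev = 87.0400 grad.
64.9352 + 87.0400 ≈ 152 grad.

152 grad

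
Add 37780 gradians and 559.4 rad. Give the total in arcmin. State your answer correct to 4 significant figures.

3.963e+6 arcminutes

37780 grad = 2.04012e+6 arcmin and 559.4 rad = 1.92308e+6 arcmin.
2.04012e+6 + 1.92308e+6 ≈ 3.963e+6 arcmin.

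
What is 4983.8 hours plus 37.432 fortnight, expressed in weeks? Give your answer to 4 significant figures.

104.5 wk

4983.8 h = 29.6655 wk and 37.432 fortnight = 74.8640 wk.
29.6655 + 74.8640 ≈ 104.5 wk.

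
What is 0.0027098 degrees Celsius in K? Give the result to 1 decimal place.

K = °C + 273.15.
Applying the formula gives 273.2 K.

273.2 kelvins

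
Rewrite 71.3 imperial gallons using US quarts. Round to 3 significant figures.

1 imperial gallon = 4.80380 US quarts.
Thus 71.3 × 4.80380 ≈ 343 US qt.

343 US quarts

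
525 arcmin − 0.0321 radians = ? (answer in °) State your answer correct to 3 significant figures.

6.91 °

525 arcmin = 8.75000 ° and 0.0321 rad = 1.83919 °.
8.75000 − 1.83919 ≈ 6.91 °.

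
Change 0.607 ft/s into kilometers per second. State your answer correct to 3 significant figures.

0.000185 km/s

1 foot per second = 0.000304800 km/s.
So 0.607 × 0.000304800 ≈ 0.000185 km/s.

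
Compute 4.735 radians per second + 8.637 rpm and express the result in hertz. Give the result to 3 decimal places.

0.898 Hz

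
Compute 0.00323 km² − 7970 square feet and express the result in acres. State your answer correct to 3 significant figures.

0.00323 km² = 0.798150 acre and 7970 ft² = 0.182966 acre.
0.798150 − 0.182966 ≈ 0.615 acre.

0.615 acre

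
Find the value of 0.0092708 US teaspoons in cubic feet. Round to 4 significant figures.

1.614e-6 cubic feet

1 US tsp = 0.000174063 ft³.
Then 0.0092708 × 0.000174063 ≈ 1.614e-6 ft³.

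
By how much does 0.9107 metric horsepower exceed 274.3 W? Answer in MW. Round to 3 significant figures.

0.000396 megawatts

0.9107 PS = 0.000669819 MW and 274.3 W = 0.000274300 MW.
0.000669819 − 0.000274300 ≈ 0.000396 MW.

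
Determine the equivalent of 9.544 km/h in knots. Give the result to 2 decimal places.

5.15 kn

1 kilometer per hour = 0.539957 knots.
Then 9.544 × 0.539957 ≈ 5.15 kn.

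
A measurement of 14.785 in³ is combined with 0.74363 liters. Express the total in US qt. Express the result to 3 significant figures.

1.04 US qt

14.785 in³ = 0.256017 US qt and 0.74363 L = 0.785785 US qt.
0.256017 + 0.785785 ≈ 1.04 US qt.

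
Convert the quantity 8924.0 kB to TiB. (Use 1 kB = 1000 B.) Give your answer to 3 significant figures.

8.12 × 10^-6 tebibytes

1 kilobyte = 9.09495 × 10^-10 tebibytes.
Then 8924.0 × 9.09495 × 10^-10 ≈ 8.12 × 10^-6 TiB.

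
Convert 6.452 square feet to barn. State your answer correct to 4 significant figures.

1 square foot = 9.29030e+26 barn.
Then 6.452 × 9.29030e+26 ≈ 5.994e+27 barn.

5.994e+27 barn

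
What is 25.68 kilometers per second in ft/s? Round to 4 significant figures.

84250 ft/s

1 km/s = 3280.84 feet per second.
Then 25.68 × 3280.84 ≈ 84250 ft/s.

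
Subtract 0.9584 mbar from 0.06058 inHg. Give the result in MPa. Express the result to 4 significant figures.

0.0001093 MPa

0.06058 inHg = 0.000205147 MPa and 0.9584 mbar = 9.58400 × 10^-5 MPa.
0.000205147 − 9.58400 × 10^-5 ≈ 0.0001093 MPa.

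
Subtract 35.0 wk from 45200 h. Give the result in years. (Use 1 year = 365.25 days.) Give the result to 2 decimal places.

45200 h = 5.15629 yr and 35.0 wk = 0.670773 yr.
5.15629 − 0.670773 ≈ 4.49 yr.

4.49 years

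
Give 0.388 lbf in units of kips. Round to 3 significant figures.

1 lbf = 0.00100000 kips.
Then 0.388 × 0.00100000 ≈ 0.000388 kip.

0.000388 kips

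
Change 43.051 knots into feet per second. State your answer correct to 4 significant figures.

1 knot = 1.68781 feet per second.
Thus 43.051 × 1.68781 ≈ 72.66 ft/s.

72.66 ft/s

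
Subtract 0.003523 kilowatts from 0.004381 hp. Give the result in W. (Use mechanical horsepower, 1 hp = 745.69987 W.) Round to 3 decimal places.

0.004381 hp = 3.26691 W and 0.003523 kW = 3.52300 W.
3.26691 − 3.52300 ≈ -0.256 W.

-0.256 watts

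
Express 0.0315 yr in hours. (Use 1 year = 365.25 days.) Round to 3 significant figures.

276 hours

1 yr = 8766.00 h.
Thus 0.0315 × 8766.00 ≈ 276 h.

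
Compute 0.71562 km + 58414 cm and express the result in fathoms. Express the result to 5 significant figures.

0.71562 km = 391.306 fathom and 58414 cm = 319.412 fathom.
391.306 + 319.412 ≈ 710.72 fathom.

710.72 fathoms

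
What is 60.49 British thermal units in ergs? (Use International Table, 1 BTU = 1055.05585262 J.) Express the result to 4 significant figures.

1 BTU = 1.05506 × 10^10 erg.
So 60.49 × 1.05506 × 10^10 ≈ 6.382 × 10^11 erg.

6.382 × 10^11 erg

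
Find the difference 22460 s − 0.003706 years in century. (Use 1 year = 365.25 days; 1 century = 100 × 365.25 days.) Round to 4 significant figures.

-2.994e-5 century

22460 s = 7.11714e-6 century and 0.003706 yr = 3.70600e-5 century.
7.11714e-6 − 3.70600e-5 ≈ -2.994e-5 century.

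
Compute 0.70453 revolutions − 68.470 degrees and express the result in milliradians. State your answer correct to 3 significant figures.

3230 milliradians

0.70453 rev = 4426.69 mrad and 68.470 ° = 1195.03 mrad.
4426.69 − 1195.03 ≈ 3230 mrad.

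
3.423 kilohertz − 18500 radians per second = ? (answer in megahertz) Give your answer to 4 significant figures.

0.0004786 MHz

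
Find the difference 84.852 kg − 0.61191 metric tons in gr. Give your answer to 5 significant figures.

-8.1337 × 10^6 grains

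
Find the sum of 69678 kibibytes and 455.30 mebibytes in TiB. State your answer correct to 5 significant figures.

0.00049910 TiB

69678 KiB = 6.48927 × 10^-5 TiB and 455.30 MiB = 0.000434208 TiB.
6.48927 × 10^-5 + 0.000434208 ≈ 0.00049910 TiB.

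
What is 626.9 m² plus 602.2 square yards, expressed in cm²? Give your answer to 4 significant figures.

626.9 m² = 6.26900e+6 cm² and 602.2 yd² = 5.03516e+6 cm².
6.26900e+6 + 5.03516e+6 ≈ 1.130e+7 cm².

1.130e+7 cm²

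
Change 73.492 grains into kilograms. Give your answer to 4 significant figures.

0.004762 kg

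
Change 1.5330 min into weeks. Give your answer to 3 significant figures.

1 min = 9.92063e-5 wk.
Thus 1.5330 × 9.92063e-5 ≈ 0.000152 wk.

0.000152 wk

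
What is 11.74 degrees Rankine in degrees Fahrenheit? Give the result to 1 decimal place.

°R = °F + 459.67.
Applying the formula gives -447.9 °F.

-447.9 degrees Fahrenheit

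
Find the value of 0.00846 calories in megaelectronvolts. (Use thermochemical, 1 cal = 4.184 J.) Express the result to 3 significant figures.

2.21e+11 megaelectronvolts

1 calorie = 2.61145e+13 megaelectronvolts.
So 0.00846 × 2.61145e+13 ≈ 2.21e+11 MeV.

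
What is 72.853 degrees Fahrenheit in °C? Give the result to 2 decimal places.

22.70 degrees Celsius

°C = (°F − 32) × 5/9.
Applying the formula gives 22.70 °C.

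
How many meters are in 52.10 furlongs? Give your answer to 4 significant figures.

1 furlong = 201.168 m.
52.10 × 201.168 ≈ 10480 m.

10480 m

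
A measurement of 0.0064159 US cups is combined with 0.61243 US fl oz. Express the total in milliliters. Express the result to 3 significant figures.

19.6 mL

0.0064159 US cup = 1.51793 mL and 0.61243 US fl oz = 18.1117 mL.
1.51793 + 18.1117 ≈ 19.6 mL.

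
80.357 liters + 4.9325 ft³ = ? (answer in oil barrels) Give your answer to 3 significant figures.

1.38 oil barrels

80.357 L = 0.505430 bbl and 4.9325 ft³ = 0.878516 bbl.
0.505430 + 0.878516 ≈ 1.38 bbl.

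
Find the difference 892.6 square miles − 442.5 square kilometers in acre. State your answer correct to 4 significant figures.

461900 acre

892.6 mi² = 571264 acre and 442.5 km² = 109344 acre.
571264 − 109344 ≈ 461900 acre.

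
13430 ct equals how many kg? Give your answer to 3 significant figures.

1 carat = 0.000200000 kg.
So 13430 × 0.000200000 ≈ 2.69 kg.

2.69 kilograms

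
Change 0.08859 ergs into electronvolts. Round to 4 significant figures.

5.529 × 10^10 electronvolts

1 erg = 6.24151 × 10^11 electronvolts.
0.08859 × 6.24151 × 10^11 ≈ 5.529 × 10^10 eV.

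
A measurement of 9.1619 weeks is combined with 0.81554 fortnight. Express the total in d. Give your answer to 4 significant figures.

9.1619 wk = 64.1333 d and 0.81554 fortnight = 11.4176 d.
64.1333 + 11.4176 ≈ 75.55 d.

75.55 days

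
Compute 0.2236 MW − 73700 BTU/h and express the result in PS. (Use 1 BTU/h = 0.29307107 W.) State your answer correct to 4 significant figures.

0.2236 MW = 304.011 PS and 73700 BTU/h = 29.3669 PS.
304.011 − 29.3669 ≈ 274.6 PS.

274.6 metric horsepower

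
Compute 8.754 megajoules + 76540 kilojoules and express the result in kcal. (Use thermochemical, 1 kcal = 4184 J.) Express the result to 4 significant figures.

20390 kilocalories

8.754 MJ = 2092.26 kcal and 76540 kJ = 18293.5 kcal.
2092.26 + 18293.5 ≈ 20390 kcal.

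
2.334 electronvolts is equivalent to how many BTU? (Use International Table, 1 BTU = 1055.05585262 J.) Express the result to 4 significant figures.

1 eV = 1.51857e-22 British thermal units.
2.334 × 1.51857e-22 ≈ 3.544e-22 BTU.

3.544e-22 British thermal units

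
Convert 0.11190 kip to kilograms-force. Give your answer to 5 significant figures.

1 kip = 453.592 kilograms-force.
Thus 0.11190 × 453.592 ≈ 50.757 kgf.

50.757 kilograms-force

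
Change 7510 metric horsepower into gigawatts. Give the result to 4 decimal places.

0.0055 GW

1 metric horsepower = 7.35499 × 10^-7 GW.
Then 7510 × 7.35499 × 10^-7 ≈ 0.0055 GW.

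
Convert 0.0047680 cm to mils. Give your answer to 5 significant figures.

1 cm = 393.701 mils.
So 0.0047680 × 393.701 ≈ 1.8772 mil.

1.8772 mils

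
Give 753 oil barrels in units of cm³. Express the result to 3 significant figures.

1.20e+8 cm³

1 oil barrel = 158987 cm³.
753 × 158987 ≈ 1.20e+8 cm³.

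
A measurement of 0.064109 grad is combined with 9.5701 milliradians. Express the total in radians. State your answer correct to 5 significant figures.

0.010577 rad

0.064109 grad = 0.00100702 rad and 9.5701 mrad = 0.00957010 rad.
0.00100702 + 0.00957010 ≈ 0.010577 rad.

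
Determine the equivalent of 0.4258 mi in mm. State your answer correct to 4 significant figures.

1 mi = 1.60934 × 10^6 millimeters.
Thus 0.4258 × 1.60934 × 10^6 ≈ 685300 mm.

685300 mm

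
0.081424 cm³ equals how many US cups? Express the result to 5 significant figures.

1 cubic centimeter = 0.00422675 US cup.
So 0.081424 × 0.00422675 ≈ 0.00034416 US cup.

0.00034416 US cup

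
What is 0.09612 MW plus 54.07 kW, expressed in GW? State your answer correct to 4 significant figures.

0.0001502 gigawatts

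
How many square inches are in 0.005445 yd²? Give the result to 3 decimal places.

7.057 in²

1 square yard = 1296.00 square inches.
0.005445 × 1296.00 ≈ 7.057 in².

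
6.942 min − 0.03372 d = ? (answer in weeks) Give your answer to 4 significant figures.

-0.004128 weeks

6.942 min = 0.000688690 wk and 0.03372 d = 0.00481714 wk.
0.000688690 − 0.00481714 ≈ -0.004128 wk.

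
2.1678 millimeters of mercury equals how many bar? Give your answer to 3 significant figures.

1 mmHg = 0.00133322 bar.
Thus 2.1678 × 0.00133322 ≈ 0.00289 bar.

0.00289 bar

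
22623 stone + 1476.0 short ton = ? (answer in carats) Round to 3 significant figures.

22623 st = 7.18313 × 10^8 ct and 1476.0 short ton = 6.69502 × 10^9 ct.
7.18313 × 10^8 + 6.69502 × 10^9 ≈ 7.41 × 10^9 ct.

7.41 × 10^9 ct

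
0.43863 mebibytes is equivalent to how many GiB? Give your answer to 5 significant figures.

0.00042835 gibibytes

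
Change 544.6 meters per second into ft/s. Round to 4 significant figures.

1 meter per second = 3.28084 ft/s.
Then 544.6 × 3.28084 ≈ 1787 ft/s.

1787 ft/s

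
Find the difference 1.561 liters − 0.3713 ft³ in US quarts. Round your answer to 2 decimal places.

1.561 L = 1.64949 US qt and 0.3713 ft³ = 11.1101 US qt.
1.64949 − 11.1101 ≈ -9.46 US qt.

-9.46 US quarts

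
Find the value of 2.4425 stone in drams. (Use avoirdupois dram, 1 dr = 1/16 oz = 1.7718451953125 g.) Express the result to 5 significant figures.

1 stone = 3584.00 dr.
2.4425 × 3584.00 ≈ 8753.9 dr.

8753.9 dr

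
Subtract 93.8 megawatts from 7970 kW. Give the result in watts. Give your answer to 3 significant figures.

7970 kW = 7.97000 × 10^6 W and 93.8 MW = 9.38000 × 10^7 W.
7.97000 × 10^6 − 9.38000 × 10^7 ≈ -8.58 × 10^7 W.

-8.58 × 10^7 watts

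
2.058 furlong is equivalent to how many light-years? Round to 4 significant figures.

4.376 × 10^-14 ly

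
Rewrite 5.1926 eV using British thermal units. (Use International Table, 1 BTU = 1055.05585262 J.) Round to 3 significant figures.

7.89e-22 British thermal units

1 eV = 1.51857e-22 BTU.
Thus 5.1926 × 1.51857e-22 ≈ 7.89e-22 BTU.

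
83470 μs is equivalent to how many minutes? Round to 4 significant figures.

1 μs = 1.66667e-8 minutes.
Then 83470 × 1.66667e-8 ≈ 0.001391 min.

0.001391 min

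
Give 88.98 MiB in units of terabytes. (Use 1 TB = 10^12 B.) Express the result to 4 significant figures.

1 MiB = 1.04858e-6 TB.
Thus 88.98 × 1.04858e-6 ≈ 9.330e-5 TB.

9.330e-5 TB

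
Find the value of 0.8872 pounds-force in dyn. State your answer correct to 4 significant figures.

1 lbf = 444822 dynes.
Then 0.8872 × 444822 ≈ 394600 dyn.

394600 dyn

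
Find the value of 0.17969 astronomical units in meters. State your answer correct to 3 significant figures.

2.69e+10 meters

1 au = 1.49598e+11 m.
Thus 0.17969 × 1.49598e+11 ≈ 2.69e+10 m.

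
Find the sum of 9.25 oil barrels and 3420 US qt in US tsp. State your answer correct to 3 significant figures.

9.25 bbl = 298368 US tsp and 3420 US qt = 656640 US tsp.
298368 + 656640 ≈ 955000 US tsp.

955000 US teaspoons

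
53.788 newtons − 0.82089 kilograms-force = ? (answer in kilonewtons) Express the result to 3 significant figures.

0.0457 kN

53.788 N = 0.0537880 kN and 0.82089 kgf = 0.00805018 kN.
0.0537880 − 0.00805018 ≈ 0.0457 kN.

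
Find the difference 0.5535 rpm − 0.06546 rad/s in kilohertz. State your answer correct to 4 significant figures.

-1.193e-6 kHz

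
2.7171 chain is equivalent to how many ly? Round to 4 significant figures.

1 chain = 2.126347e-15 ly.
Thus 2.7171 × 2.126347e-15 ≈ 5.777e-15 ly.

5.777e-15 light-years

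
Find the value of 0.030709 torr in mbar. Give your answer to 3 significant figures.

1 torr = 1.33322 millibar.
Then 0.030709 × 1.33322 ≈ 0.0409 mbar.

0.0409 millibar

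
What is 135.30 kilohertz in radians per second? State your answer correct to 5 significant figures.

1 kHz = 6283.185 rad/s.
Thus 135.30 × 6283.185 ≈ 850110 rad/s.

850110 rad/s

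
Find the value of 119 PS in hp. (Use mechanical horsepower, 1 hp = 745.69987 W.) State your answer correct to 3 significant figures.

1 metric horsepower = 0.986320 hp.
119 × 0.986320 ≈ 117 hp.

117 hp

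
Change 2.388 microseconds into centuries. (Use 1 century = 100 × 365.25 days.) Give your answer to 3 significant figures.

7.57e-16 century

1 microsecond = 3.16881e-16 century.
Then 2.388 × 3.16881e-16 ≈ 7.57e-16 century.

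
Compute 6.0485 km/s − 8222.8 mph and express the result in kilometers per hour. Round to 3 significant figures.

8540 km/h

6.0485 km/s = 21774.6 km/h and 8222.8 mph = 13233.3 km/h.
21774.6 − 13233.3 ≈ 8540 km/h.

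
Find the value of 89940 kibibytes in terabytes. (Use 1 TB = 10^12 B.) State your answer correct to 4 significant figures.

9.210 × 10^-5 TB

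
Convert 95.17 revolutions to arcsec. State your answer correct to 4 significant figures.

1.233 × 10^8 arcsec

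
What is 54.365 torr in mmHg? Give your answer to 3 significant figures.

1 torr = 1.00000 mmHg.
Thus 54.365 × 1.00000 ≈ 54.4 mmHg.

54.4 mmHg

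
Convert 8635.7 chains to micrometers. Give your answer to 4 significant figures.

1 chain = 2.01168e+7 micrometers.
Then 8635.7 × 2.01168e+7 ≈ 1.737e+11 μm.

1.737e+11 micrometers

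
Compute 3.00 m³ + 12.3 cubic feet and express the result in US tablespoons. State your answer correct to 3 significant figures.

226000 US tbsp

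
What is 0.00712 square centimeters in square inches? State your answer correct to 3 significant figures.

0.00110 square inches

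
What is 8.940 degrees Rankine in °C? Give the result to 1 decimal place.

°R = (°C + 273.15) × 9/5.
Applying the formula gives -268.2 °C.

-268.2 °C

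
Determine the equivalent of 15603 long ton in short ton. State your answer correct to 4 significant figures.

1 long ton = 1.12000 short ton.
So 15603 × 1.12000 ≈ 17480 short ton.

17480 short ton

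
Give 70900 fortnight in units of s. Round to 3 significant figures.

8.58 × 10^10 seconds

1 fortnight = 1.20960 × 10^6 seconds.
Thus 70900 × 1.20960 × 10^6 ≈ 8.58 × 10^10 s.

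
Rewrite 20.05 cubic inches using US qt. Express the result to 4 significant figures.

0.3472 US quarts

1 in³ = 0.0173160 US quarts.
Thus 20.05 × 0.0173160 ≈ 0.3472 US qt.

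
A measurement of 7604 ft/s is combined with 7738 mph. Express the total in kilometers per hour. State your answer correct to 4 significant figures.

20800 kilometers per hour

7604 ft/s = 8343.72 km/h and 7738 mph = 12453.1 km/h.
8343.72 + 12453.1 ≈ 20800 km/h.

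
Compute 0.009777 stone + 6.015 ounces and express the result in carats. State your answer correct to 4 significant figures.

1163 ct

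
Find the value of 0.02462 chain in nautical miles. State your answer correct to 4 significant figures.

1 chain = 0.0108622 nmi.
0.02462 × 0.0108622 ≈ 0.0002674 nmi.

0.0002674 nmi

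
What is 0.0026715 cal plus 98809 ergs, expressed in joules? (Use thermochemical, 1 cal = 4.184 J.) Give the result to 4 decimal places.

0.0211 J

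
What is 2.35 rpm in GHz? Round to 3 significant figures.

3.92e-11 GHz

1 revolution per minute = 1.66667e-11 gigahertz.
2.35 × 1.66667e-11 ≈ 3.92e-11 GHz.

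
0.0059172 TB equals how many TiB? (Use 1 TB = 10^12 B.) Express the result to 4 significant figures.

0.005382 TiB

1 TB = 0.909495 TiB.
Then 0.0059172 × 0.909495 ≈ 0.005382 TiB.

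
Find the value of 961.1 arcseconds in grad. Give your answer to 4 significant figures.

0.2966 gradians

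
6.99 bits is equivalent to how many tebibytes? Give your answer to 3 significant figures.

1 bit = 1.13687e-13 TiB.
Then 6.99 × 1.13687e-13 ≈ 7.95e-13 TiB.

7.95e-13 tebibytes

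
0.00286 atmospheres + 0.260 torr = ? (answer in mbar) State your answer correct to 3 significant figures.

3.24 millibar

0.00286 atm = 2.897895 mbar and 0.260 torr = 0.3466382 mbar.
2.897895 + 0.3466382 ≈ 3.24 mbar.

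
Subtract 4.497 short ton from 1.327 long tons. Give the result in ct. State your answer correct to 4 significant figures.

-1.366e+7 ct

1.327 long ton = 6.74147e+6 ct and 4.497 short ton = 2.03980e+7 ct.
6.74147e+6 − 2.03980e+7 ≈ -1.366e+7 ct.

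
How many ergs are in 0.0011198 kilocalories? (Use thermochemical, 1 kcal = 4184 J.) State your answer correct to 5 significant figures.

1 kilocalorie = 4.18400 × 10^10 erg.
Thus 0.0011198 × 4.18400 × 10^10 ≈ 4.6852 × 10^7 erg.

4.6852 × 10^7 erg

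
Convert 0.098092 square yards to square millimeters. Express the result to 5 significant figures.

82017 square millimeters

1 square yard = 836127 mm².
Thus 0.098092 × 836127 ≈ 82017 mm².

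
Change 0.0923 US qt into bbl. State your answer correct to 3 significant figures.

0.000549 oil barrels

1 US quart = 0.00595238 bbl.
Thus 0.0923 × 0.00595238 ≈ 0.000549 bbl.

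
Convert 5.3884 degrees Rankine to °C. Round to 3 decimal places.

°R = (°C + 273.15) × 9/5.
Applying the formula gives -270.156 °C.

-270.156 degrees Celsius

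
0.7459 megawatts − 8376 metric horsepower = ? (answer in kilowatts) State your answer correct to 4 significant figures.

-5415 kW

0.7459 MW = 745.900 kW and 8376 PS = 6160.54 kW.
745.900 − 6160.54 ≈ -5415 kW.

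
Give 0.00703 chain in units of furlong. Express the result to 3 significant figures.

0.000703 furlong

1 chain = 0.100000 furlong.
0.00703 × 0.100000 ≈ 0.000703 furlong.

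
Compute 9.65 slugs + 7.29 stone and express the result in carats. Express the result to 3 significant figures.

936000 ct

9.65 slug = 704156 ct and 7.29 st = 231468 ct.
704156 + 231468 ≈ 936000 ct.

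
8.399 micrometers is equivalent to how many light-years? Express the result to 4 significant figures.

1 μm = 1.05700 × 10^-22 light-years.
Then 8.399 × 1.05700 × 10^-22 ≈ 8.878 × 10^-22 ly.

8.878 × 10^-22 ly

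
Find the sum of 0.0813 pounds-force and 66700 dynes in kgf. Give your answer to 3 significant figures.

0.105 kilograms-force

0.0813 lbf = 0.0368771 kgf and 66700 dyn = 0.0680151 kgf.
0.0368771 + 0.0680151 ≈ 0.105 kgf.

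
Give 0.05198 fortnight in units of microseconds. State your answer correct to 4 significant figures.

1 fortnight = 1.20960 × 10^12 μs.
So 0.05198 × 1.20960 × 10^12 ≈ 6.288 × 10^10 μs.

6.288 × 10^10 microseconds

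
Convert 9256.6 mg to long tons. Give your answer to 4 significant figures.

1 mg = 9.84207 × 10^-10 long ton.
Then 9256.6 × 9.84207 × 10^-10 ≈ 9.110 × 10^-6 long ton.

9.110 × 10^-6 long ton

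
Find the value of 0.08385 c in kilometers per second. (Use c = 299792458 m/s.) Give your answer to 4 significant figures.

25140 km/s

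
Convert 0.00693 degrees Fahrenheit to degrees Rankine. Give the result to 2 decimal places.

459.68 degrees Rankine

°R = °F + 459.67.
Applying the formula gives 459.68 °R.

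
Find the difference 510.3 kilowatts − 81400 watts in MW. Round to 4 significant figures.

510.3 kW = 0.510300 MW and 81400 W = 0.0814000 MW.
0.510300 − 0.0814000 ≈ 0.4289 MW.

0.4289 megawatts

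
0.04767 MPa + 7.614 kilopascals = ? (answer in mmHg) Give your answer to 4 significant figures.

414.7 mmHg

0.04767 MPa = 357.554 mmHg and 7.614 kPa = 57.1097 mmHg.
357.554 + 57.1097 ≈ 414.7 mmHg.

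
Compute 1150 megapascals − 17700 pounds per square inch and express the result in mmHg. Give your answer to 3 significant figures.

7.71 × 10^6 millimeters of mercury

1150 MPa = 8.62571 × 10^6 mmHg and 17700 psi = 915354 mmHg.
8.62571 × 10^6 − 915354 ≈ 7.71 × 10^6 mmHg.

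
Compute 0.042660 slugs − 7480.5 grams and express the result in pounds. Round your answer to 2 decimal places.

-15.12 pounds

0.042660 slug = 1.37254 lb and 7480.5 g = 16.4917 lb.
1.37254 − 16.4917 ≈ -15.12 lb.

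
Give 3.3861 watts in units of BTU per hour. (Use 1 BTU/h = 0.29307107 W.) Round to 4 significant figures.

1 watt = 3.41214 BTU per hour.
So 3.3861 × 3.41214 ≈ 11.55 BTU/h.

11.55 BTU/h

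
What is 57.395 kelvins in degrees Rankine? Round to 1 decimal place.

103.3 °R

°R = K × 9/5.
Applying the formula gives 103.3 °R.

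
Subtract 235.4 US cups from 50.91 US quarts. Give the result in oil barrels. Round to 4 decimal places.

-0.0473 bbl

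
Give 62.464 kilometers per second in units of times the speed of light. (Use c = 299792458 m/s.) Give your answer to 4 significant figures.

0.0002084 c

1 kilometer per second = 3.33564e-6 c.
Thus 62.464 × 3.33564e-6 ≈ 0.0002084 c.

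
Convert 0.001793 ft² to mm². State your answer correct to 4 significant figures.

166.6 mm²

1 square foot = 92903.0 mm².
Thus 0.001793 × 92903.0 ≈ 166.6 mm².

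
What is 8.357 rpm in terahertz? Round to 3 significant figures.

1 revolution per minute = 1.66667 × 10^-14 THz.
8.357 × 1.66667 × 10^-14 ≈ 1.39 × 10^-13 THz.

1.39 × 10^-13 terahertz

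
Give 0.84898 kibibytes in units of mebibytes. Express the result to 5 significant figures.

0.00082908 MiB

1 kibibyte = 0.0009765625 mebibytes.
Then 0.84898 × 0.0009765625 ≈ 0.00082908 MiB.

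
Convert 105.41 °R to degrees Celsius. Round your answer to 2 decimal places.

°R = (°C + 273.15) × 9/5.
Applying the formula gives -214.59 °C.

-214.59 degrees Celsius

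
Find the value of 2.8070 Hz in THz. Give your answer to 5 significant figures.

1 Hz = 1.00000e-12 terahertz.
Thus 2.8070 × 1.00000e-12 ≈ 2.8070e-12 THz.

2.8070e-12 THz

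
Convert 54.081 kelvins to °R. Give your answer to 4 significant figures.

97.35 degrees Rankine

°R = K × 9/5.
Applying the formula gives 97.35 °R.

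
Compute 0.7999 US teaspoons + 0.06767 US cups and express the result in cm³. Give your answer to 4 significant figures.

0.7999 US tsp = 3.94264 cm³ and 0.06767 US cup = 16.0099 cm³.
3.94264 + 16.0099 ≈ 19.95 cm³.

19.95 cubic centimeters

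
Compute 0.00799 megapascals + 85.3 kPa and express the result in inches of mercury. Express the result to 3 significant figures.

27.5 inches of mercury

0.00799 MPa = 2.35945 inHg and 85.3 kPa = 25.1891 inHg.
2.35945 + 25.1891 ≈ 27.5 inHg.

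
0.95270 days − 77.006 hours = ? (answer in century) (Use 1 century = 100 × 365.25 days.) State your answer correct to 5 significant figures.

-6.1763e-5 century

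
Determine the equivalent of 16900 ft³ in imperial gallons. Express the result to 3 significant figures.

1 ft³ = 6.22884 imp gal.
Then 16900 × 6.22884 ≈ 105000 imp gal.

105000 imperial gallons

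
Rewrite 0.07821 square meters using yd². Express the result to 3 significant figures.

0.0935 square yards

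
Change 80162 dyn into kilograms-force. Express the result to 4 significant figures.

0.08174 kgf

1 dyne = 1.01972 × 10^-6 kilograms-force.
Thus 80162 × 1.01972 × 10^-6 ≈ 0.08174 kgf.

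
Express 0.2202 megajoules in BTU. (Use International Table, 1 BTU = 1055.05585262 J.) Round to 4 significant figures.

208.7 British thermal units

1 MJ = 947.817 BTU.
Thus 0.2202 × 947.817 ≈ 208.7 BTU.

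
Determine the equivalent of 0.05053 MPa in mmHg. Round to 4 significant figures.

1 megapascal = 7500.62 mmHg.
Then 0.05053 × 7500.62 ≈ 379.0 mmHg.

379.0 mmHg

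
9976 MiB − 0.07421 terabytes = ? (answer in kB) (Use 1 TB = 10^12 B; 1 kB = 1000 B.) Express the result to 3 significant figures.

-6.37 × 10^7 kB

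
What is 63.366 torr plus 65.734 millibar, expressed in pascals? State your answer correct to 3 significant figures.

15000 Pa

63.366 torr = 8448.11 Pa and 65.734 mbar = 6573.40 Pa.
8448.11 + 6573.40 ≈ 15000 Pa.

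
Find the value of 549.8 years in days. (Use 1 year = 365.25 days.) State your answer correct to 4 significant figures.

1 yr = 365.250 days.
549.8 × 365.250 ≈ 200800 d.

200800 days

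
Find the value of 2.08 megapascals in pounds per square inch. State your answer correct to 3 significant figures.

302 psi

1 MPa = 145.038 psi.
Thus 2.08 × 145.038 ≈ 302 psi.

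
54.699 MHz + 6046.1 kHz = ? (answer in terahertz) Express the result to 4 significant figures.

6.075e-5 terahertz

54.699 MHz = 5.46990e-5 THz and 6046.1 kHz = 6.04610e-6 THz.
5.46990e-5 + 6.04610e-6 ≈ 6.075e-5 THz.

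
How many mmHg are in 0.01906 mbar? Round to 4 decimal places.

1 mbar = 0.750062 mmHg.
Then 0.01906 × 0.750062 ≈ 0.0143 mmHg.

0.0143 millimeters of mercury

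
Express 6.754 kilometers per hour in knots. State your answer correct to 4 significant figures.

3.647 kn

1 km/h = 0.539957 kn.
Then 6.754 × 0.539957 ≈ 3.647 kn.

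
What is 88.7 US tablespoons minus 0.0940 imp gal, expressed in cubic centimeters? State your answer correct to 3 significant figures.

88.7 US tbsp = 1311.59 cm³ and 0.0940 imp gal = 427.332 cm³.
1311.59 − 427.332 ≈ 884 cm³.

884 cubic centimeters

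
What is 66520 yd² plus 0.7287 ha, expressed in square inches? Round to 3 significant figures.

9.75 × 10^7 in²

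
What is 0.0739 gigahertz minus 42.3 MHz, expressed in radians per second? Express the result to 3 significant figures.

1.99 × 10^8 radians per second

0.0739 GHz = 4.64327 × 10^8 rad/s and 42.3 MHz = 2.65779 × 10^8 rad/s.
4.64327 × 10^8 − 2.65779 × 10^8 ≈ 1.99 × 10^8 rad/s.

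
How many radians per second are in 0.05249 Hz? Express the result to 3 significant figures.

0.330 rad/s

1 hertz = 6.28319 radians per second.
0.05249 × 6.28319 ≈ 0.330 rad/s.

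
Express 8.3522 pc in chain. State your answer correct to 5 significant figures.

1.2811 × 10^16 chain

1 pc = 1.53388 × 10^15 chain.
Then 8.3522 × 1.53388 × 10^15 ≈ 1.2811 × 10^16 chain.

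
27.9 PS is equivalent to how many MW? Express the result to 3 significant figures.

1 metric horsepower = 0.000735499 megawatts.
So 27.9 × 0.000735499 ≈ 0.0205 MW.

0.0205 MW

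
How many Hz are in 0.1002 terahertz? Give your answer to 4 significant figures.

1.002 × 10^11 Hz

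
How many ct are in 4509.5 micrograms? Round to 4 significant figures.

0.02255 ct

1 μg = 5.00000e-6 ct.
Then 4509.5 × 5.00000e-6 ≈ 0.02255 ct.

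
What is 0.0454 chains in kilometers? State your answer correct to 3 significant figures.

1 chain = 0.0201168 kilometers.
0.0454 × 0.0201168 ≈ 0.000913 km.

0.000913 kilometers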